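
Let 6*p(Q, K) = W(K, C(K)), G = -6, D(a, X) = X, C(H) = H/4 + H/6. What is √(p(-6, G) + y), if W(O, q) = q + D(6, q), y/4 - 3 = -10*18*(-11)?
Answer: √285522/6 ≈ 89.057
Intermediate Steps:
C(H) = 5*H/12 (C(H) = H*(¼) + H*(⅙) = H/4 + H/6 = 5*H/12)
y = 7932 (y = 12 + 4*(-10*18*(-11)) = 12 + 4*(-180*(-11)) = 12 + 4*1980 = 12 + 7920 = 7932)
W(O, q) = 2*q (W(O, q) = q + q = 2*q)
p(Q, K) = 5*K/36 (p(Q, K) = (2*(5*K/12))/6 = (5*K/6)/6 = 5*K/36)
√(p(-6, G) + y) = √((5/36)*(-6) + 7932) = √(-⅚ + 7932) = √(47587/6) = √285522/6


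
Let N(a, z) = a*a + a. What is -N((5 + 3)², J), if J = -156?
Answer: -4160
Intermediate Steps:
N(a, z) = a + a² (N(a, z) = a² + a = a + a²)
-N((5 + 3)², J) = -(5 + 3)²*(1 + (5 + 3)²) = -8²*(1 + 8²) = -64*(1 + 64) = -64*65 = -1*4160 = -4160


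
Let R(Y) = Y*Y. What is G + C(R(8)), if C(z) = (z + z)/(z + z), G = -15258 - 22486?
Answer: -37743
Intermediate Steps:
G = -37744
R(Y) = Y²
C(z) = 1 (C(z) = (2*z)/((2*z)) = (2*z)*(1/(2*z)) = 1)
G + C(R(8)) = -37744 + 1 = -37743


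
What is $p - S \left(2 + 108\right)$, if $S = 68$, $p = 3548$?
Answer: $-3932$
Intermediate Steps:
$p - S \left(2 + 108\right) = 3548 - 68 \left(2 + 108\right) = 3548 - 68 \cdot 110 = 3548 - 7480 = -3932$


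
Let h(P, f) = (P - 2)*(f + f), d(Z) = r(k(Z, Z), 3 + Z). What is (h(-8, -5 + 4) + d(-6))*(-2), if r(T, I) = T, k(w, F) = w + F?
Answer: -16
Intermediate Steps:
k(w, F) = F + w
d(Z) = 2*Z (d(Z) = Z + Z = 2*Z)
h(P, f) = 2*f*(-2 + P) (h(P, f) = (-2 + P)*(2*f) = 2*f*(-2 + P))
(h(-8, -5 + 4) + d(-6))*(-2) = (2*(-5 + 4)*(-2 - 8) + 2*(-6))*(-2) = (2*(-1)*(-10) - 12)*(-2) = (20 - 12)*(-2) = 8*(-2) = -16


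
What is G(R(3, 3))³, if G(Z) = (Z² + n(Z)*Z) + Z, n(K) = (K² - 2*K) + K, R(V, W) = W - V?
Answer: 0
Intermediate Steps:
n(K) = K² - K
G(Z) = Z + Z² + Z²*(-1 + Z) (G(Z) = (Z² + (Z*(-1 + Z))*Z) + Z = (Z² + Z²*(-1 + Z)) + Z = Z + Z² + Z²*(-1 + Z))
G(R(3, 3))³ = ((3 - 1*3) + (3 - 1*3)³)³ = ((3 - 3) + (3 - 3)³)³ = (0 + 0³)³ = (0 + 0)³ = 0³ = 0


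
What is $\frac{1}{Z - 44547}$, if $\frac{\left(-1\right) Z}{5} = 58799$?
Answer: $- \frac{1}{338542} \approx -2.9538 \cdot 10^{-6}$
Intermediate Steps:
$Z = -293995$ ($Z = \left(-5\right) 58799 = -293995$)
$\frac{1}{Z - 44547} = \frac{1}{-293995 - 44547} = \frac{1}{-338542} = - \frac{1}{338542}$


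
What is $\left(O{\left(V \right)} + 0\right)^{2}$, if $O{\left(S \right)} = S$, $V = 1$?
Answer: $1$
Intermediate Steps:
$\left(O{\left(V \right)} + 0\right)^{2} = \left(1 + 0\right)^{2} = 1^{2} = 1$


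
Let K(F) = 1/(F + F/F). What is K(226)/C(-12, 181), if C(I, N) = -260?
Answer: -1/59020 ≈ -1.6943e-5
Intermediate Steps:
K(F) = 1/(1 + F) (K(F) = 1/(F + 1) = 1/(1 + F))
K(226)/C(-12, 181) = 1/((1 + 226)*(-260)) = -1/260/227 = (1/227)*(-1/260) = -1/59020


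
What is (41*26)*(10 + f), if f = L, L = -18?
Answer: -8528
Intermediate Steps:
f = -18
(41*26)*(10 + f) = (41*26)*(10 - 18) = 1066*(-8) = -8528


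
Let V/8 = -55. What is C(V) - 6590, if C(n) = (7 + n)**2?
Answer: 180899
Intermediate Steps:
V = -440 (V = 8*(-55) = -440)
C(V) - 6590 = (7 - 440)**2 - 6590 = (-433)**2 - 6590 = 187489 - 6590 = 180899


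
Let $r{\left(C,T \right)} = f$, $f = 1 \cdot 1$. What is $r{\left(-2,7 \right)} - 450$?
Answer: $-449$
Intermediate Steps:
$f = 1$
$r{\left(C,T \right)} = 1$
$r{\left(-2,7 \right)} - 450 = 1 - 450 = -449$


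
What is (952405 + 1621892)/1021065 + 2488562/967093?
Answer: 1676856055717/329154938015 ≈ 5.0944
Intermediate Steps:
(952405 + 1621892)/1021065 + 2488562/967093 = 2574297*(1/1021065) + 2488562*(1/967093) = 858099/340355 + 2488562/967093 = 1676856055717/329154938015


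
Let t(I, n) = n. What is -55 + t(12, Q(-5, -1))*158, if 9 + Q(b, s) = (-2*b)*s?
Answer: -3057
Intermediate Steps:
Q(b, s) = -9 - 2*b*s (Q(b, s) = -9 + (-2*b)*s = -9 - 2*b*s)
-55 + t(12, Q(-5, -1))*158 = -55 + (-9 - 2*(-5)*(-1))*158 = -55 + (-9 - 10)*158 = -55 - 19*158 = -55 - 3002 = -3057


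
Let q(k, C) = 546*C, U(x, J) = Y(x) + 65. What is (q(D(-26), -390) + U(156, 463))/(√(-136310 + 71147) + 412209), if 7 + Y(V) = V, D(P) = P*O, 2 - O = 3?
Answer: -2087799327/4045626782 + 106363*I*√65163/84958162422 ≈ -0.51606 + 0.00031958*I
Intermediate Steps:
O = -1 (O = 2 - 1*3 = 2 - 3 = -1)
D(P) = -P (D(P) = P*(-1) = -P)
Y(V) = -7 + V
U(x, J) = 58 + x (U(x, J) = (-7 + x) + 65 = 58 + x)
(q(D(-26), -390) + U(156, 463))/(√(-136310 + 71147) + 412209) = (546*(-390) + (58 + 156))/(√(-136310 + 71147) + 412209) = (-212940 + 214)/(√(-65163) + 412209) = -212726/(I*√65163 + 412209) = -212726/(412209 + I*√65163)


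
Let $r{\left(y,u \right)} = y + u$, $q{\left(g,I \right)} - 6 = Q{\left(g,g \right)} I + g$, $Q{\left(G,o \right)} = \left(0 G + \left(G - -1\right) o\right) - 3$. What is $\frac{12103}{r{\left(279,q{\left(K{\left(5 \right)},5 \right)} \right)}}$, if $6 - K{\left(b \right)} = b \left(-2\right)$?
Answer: $\frac{12103}{1646} \approx 7.353$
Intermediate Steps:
$Q{\left(G,o \right)} = -3 + o \left(1 + G\right)$ ($Q{\left(G,o \right)} = \left(0 + \left(G + 1\right) o\right) - 3 = \left(0 + \left(1 + G\right) o\right) - 3 = \left(0 + o \left(1 + G\right)\right) - 3 = o \left(1 + G\right) - 3 = -3 + o \left(1 + G\right)$)
$K{\left(b \right)} = 6 + 2 b$ ($K{\left(b \right)} = 6 - b \left(-2\right) = 6 - - 2 b = 6 + 2 b$)
$q{\left(g,I \right)} = 6 + g + I \left(-3 + g + g^{2}\right)$ ($q{\left(g,I \right)} = 6 + \left(\left(-3 + g + g g\right) I + g\right) = 6 + \left(\left(-3 + g + g^{2}\right) I + g\right) = 6 + \left(I \left(-3 + g + g^{2}\right) + g\right) = 6 + \left(g + I \left(-3 + g + g^{2}\right)\right) = 6 + g + I \left(-3 + g + g^{2}\right)$)
$r{\left(y,u \right)} = u + y$
$\frac{12103}{r{\left(279,q{\left(K{\left(5 \right)},5 \right)} \right)}} = \frac{12103}{\left(6 + \left(6 + 2 \cdot 5\right) + 5 \left(-3 + \left(6 + 2 \cdot 5\right) + \left(6 + 2 \cdot 5\right)^{2}\right)\right) + 279} = \frac{12103}{\left(6 + \left(6 + 10\right) + 5 \left(-3 + \left(6 + 10\right) + \left(6 + 10\right)^{2}\right)\right) + 279} = \frac{12103}{\left(6 + 16 + 5 \left(-3 + 16 + 16^{2}\right)\right) + 279} = \frac{12103}{\left(6 + 16 + 5 \left(-3 + 16 + 256\right)\right) + 279} = \frac{12103}{\left(6 + 16 + 5 \cdot 269\right) + 279} = \frac{12103}{\left(6 + 16 + 1345\right) + 279} = \frac{12103}{1367 + 279} = \frac{12103}{1646}$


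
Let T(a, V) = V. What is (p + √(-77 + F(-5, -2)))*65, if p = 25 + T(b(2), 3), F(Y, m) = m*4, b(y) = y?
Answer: 1820 + 65*I*√85 ≈ 1820.0 + 599.27*I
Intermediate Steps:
F(Y, m) = 4*m
p = 28 (p = 25 + 3 = 28)
(p + √(-77 + F(-5, -2)))*65 = (28 + √(-77 + 4*(-2)))*65 = (28 + √(-77 - 8))*65 = (28 + √(-85))*65 = (28 + I*√85)*65 = 1820 + 65*I*√85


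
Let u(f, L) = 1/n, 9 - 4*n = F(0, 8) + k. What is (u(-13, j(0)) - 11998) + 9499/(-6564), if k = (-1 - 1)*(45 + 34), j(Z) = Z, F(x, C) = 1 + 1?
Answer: -1444010551/120340 ≈ -11999.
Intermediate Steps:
F(x, C) = 2
k = -158 (k = -2*79 = -158)
n = 165/4 (n = 9/4 - (2 - 158)/4 = 9/4 - ¼*(-156) = 9/4 + 39 = 165/4 ≈ 41.250)
u(f, L) = 4/165 (u(f, L) = 1/(165/4) = 4/165)
(u(-13, j(0)) - 11998) + 9499/(-6564) = (4/165 - 11998) + 9499/(-6564) = -1979666/165 + 9499*(-1/6564) = -1979666/165 - 9499/6564 = -1444010551/120340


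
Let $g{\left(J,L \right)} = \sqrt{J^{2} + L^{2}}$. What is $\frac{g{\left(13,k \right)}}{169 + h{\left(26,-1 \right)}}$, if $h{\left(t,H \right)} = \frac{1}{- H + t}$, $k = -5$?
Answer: $\frac{27 \sqrt{194}}{4564} \approx 0.082398$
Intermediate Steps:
$h{\left(t,H \right)} = \frac{1}{t - H}$
$\frac{g{\left(13,k \right)}}{169 + h{\left(26,-1 \right)}} = \frac{\sqrt{13^{2} + \left(-5\right)^{2}}}{169 + \frac{1}{26 - -1}} = \frac{\sqrt{169 + 25}}{169 + \frac{1}{26 + 1}} = \frac{\sqrt{194}}{169 + \frac{1}{27}} = \frac{\sqrt{194}}{\frac{4564}{27}} = \sqrt{194} \cdot \frac{27}{4564} = \frac{27 \sqrt{194}}{4564}$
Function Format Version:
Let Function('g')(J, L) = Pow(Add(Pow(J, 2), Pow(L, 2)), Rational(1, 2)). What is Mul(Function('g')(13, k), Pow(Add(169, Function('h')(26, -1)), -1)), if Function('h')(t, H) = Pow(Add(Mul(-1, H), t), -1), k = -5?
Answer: Mul(Rational(27, 4564), Pow(194, Rational(1, 2))) ≈ 0.082398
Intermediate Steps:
Function('h')(t, H) = Pow(Add(t, Mul(-1, H)), -1)
Mul(Function('g')(13, k), Pow(Add(169, Function('h')(26, -1)), -1)) = Mul(Pow(Add(Pow(13, 2), Pow(-5, 2)), Rational(1, 2)), Pow(Add(169, Pow(Add(26, Mul(-1, -1)), -1)), -1)) = Mul(Pow(Add(169, 25), Rational(1, 2)), Pow(Add(169, Pow(Add(26, 1), -1)), -1)) = Mul(Pow(194, Rational(1, 2)), Pow(Add(169, Pow(27, -1)), -1)) = Mul(Pow(194, Rational(1, 2)), Pow(Add(169, Rational(1, 27)), -1)) = Mul(Pow(194, Rational(1, 2)), Pow(Rational(4564, 27), -1)) = Mul(Pow(194, Rational(1, 2)), Rational(27, 4564)) = Mul(Rational(27, 4564), Pow(194, Rational(1, 2)))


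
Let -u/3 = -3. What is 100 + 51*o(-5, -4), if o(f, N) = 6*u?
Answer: 2854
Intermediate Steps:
u = 9 (u = -3*(-3) = 9)
o(f, N) = 54 (o(f, N) = 6*9 = 54)
100 + 51*o(-5, -4) = 100 + 51*54 = 100 + 2754 = 2854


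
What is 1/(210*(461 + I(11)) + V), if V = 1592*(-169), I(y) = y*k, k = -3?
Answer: -1/179168 ≈ -5.5814e-6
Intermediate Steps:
I(y) = -3*y (I(y) = y*(-3) = -3*y)
V = -269048
1/(210*(461 + I(11)) + V) = 1/(210*(461 - 3*11) - 269048) = 1/(210*(461 - 33) - 269048) = 1/(210*428 - 269048) = 1/(89880 - 269048) = 1/(-179168) = -1/179168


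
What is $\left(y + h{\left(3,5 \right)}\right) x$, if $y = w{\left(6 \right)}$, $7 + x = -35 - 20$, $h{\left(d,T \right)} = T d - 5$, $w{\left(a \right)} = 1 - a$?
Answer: $-310$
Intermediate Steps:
$h{\left(d,T \right)} = -5 + T d$
$x = -62$ ($x = -7 - 55 = -62$)
$y = -5$ ($y = 1 - 6 = -5$)
$\left(y + h{\left(3,5 \right)}\right) x = \left(-5 + \left(-5 + 5 \cdot 3\right)\right) \left(-62\right) = \left(-5 + \left(-5 + 15\right)\right) \left(-62\right) = \left(-5 + 10\right) \left(-62\right) = 5 \left(-62\right) = -310$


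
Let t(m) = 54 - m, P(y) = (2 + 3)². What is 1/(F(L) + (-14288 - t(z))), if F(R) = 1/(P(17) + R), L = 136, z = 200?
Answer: -161/2276861 ≈ -7.0711e-5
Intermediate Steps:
P(y) = 25 (P(y) = 5² = 25)
F(R) = 1/(25 + R)
1/(F(L) + (-14288 - t(z))) = 1/(1/(25 + 136) + (-14288 - (54 - 1*200))) = 1/(1/161 + (-14288 - (54 - 200))) = 1/(1/161 + (-14288 - 1*(-146))) = 1/(1/161 + (-14288 + 146)) = 1/(1/161 - 14142) = 1/(-2276861/161) = -161/2276861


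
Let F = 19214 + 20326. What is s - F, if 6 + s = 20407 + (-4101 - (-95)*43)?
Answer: -19155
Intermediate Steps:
s = 20385 (s = -6 + (20407 + (-4101 - (-95)*43)) = -6 + (20407 + (-4101 - 1*(-4085))) = -6 + (20407 + (-4101 + 4085)) = -6 + (20407 - 16) = -6 + 20391 = 20385)
F = 39540
s - F = 20385 - 1*39540 = 20385 - 39540 = -19155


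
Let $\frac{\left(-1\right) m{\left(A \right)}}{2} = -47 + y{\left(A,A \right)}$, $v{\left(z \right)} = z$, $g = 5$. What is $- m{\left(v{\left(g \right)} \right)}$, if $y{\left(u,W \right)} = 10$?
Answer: $-74$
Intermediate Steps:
$m{\left(A \right)} = 74$ ($m{\left(A \right)} = - 2 \left(-47 + 10\right) = \left(-2\right) \left(-37\right) = 74$)
$- m{\left(v{\left(g \right)} \right)} = \left(-1\right) 74 = -74$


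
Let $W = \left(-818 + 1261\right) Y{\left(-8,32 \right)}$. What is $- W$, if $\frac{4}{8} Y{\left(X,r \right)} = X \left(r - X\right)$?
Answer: $283520$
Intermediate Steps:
$Y{\left(X,r \right)} = 2 X \left(r - X\right)$
$W = -283520$ ($W = \left(-818 + 1261\right) 2 \left(-8\right) \left(32 - -8\right) = 443 \cdot 2 \left(-8\right) \left(32 + 8\right) = 443 \cdot 2 \left(-8\right) 40 = 443 \left(-640\right) = -283520$)
$- W = \left(-1\right) \left(-283520\right) = 283520$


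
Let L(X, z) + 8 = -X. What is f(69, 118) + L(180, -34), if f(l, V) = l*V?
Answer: 7954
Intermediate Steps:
f(l, V) = V*l
L(X, z) = -8 - X
f(69, 118) + L(180, -34) = 118*69 + (-8 - 1*180) = 8142 + (-8 - 180) = 8142 - 188 = 7954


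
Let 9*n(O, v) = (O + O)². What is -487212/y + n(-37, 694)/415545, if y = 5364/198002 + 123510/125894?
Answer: -3785052512299223672512/7832147209250715 ≈ -4.8327e+5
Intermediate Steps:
n(O, v) = 4*O²/9 (n(O, v) = (O + O)²/9 = (2*O)²/9 = (4*O²)/9 = 4*O²/9)
y = 6282630609/6231815947 (y = 5364*(1/198002) + 123510*(1/125894) = 2682/99001 + 61755/62947 = 6282630609/6231815947 ≈ 1.0082)
-487212/y + n(-37, 694)/415545 = -487212/6282630609/6231815947 + ((4/9)*(-37)²)/415545 = -487212*6231815947/6282630609 + ((4/9)*1369)*(1/415545) = -1012071837056588/2094210203 + (5476/9)*(1/415545) = -1012071837056588/2094210203 + 5476/3739905 = -3785052512299223672512/7832147209250715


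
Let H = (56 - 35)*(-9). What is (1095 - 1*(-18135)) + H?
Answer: 19041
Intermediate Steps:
H = -189 (H = 21*(-9) = -189)
(1095 - 1*(-18135)) + H = (1095 - 1*(-18135)) - 189 = (1095 + 18135) - 189 = 19230 - 189 = 19041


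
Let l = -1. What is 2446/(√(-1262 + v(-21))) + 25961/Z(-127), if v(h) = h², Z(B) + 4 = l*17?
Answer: -25961/21 - 2446*I*√821/821 ≈ -1236.2 - 85.366*I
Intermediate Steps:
Z(B) = -21 (Z(B) = -4 - 1*17 = -4 - 17 = -21)
2446/(√(-1262 + v(-21))) + 25961/Z(-127) = 2446/(√(-1262 + (-21)²)) + 25961/(-21) = 2446/(√(-1262 + 441)) + 25961*(-1/21) = 2446/(√(-821)) - 25961/21 = 2446/((I*√821)) - 25961/21 = 2446*(-I*√821/821) - 25961/21 = -2446*I*√821/821 - 25961/21 = -25961/21 - 2446*I*√821/821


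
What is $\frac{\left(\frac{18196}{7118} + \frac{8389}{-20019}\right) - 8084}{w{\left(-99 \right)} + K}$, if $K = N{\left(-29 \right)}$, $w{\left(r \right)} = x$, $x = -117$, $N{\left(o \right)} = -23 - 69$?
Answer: $\frac{575813491753}{14890752789} \approx 38.669$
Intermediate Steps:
$N{\left(o \right)} = -92$ ($N{\left(o \right)} = -23 - 69 = -92$)
$w{\left(r \right)} = -117$
$K = -92$
$\frac{\left(\frac{18196}{7118} + \frac{8389}{-20019}\right) - 8084}{w{\left(-99 \right)} + K} = \frac{\left(\frac{18196}{7118} + \frac{8389}{-20019}\right) - 8084}{-117 - 92} = \frac{\left(18196 \cdot \frac{1}{7118} + 8389 \left(- \frac{1}{20019}\right)\right) - 8084}{-209} = \left(\left(\frac{9098}{3559} - \frac{8389}{20019}\right) - 8084\right) \left(- \frac{1}{209}\right) = \left(\frac{152276411}{71247621} - 8084\right) \left(- \frac{1}{209}\right) = \left(- \frac{575813491753}{71247621}\right) \left(- \frac{1}{209}\right) = \frac{575813491753}{14890752789}$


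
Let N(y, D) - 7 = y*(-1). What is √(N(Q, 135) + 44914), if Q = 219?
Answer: √44702 ≈ 211.43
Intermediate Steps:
N(y, D) = 7 - y (N(y, D) = 7 + y*(-1) = 7 - y)
√(N(Q, 135) + 44914) = √((7 - 1*219) + 44914) = √((7 - 219) + 44914) = √(-212 + 44914) = √44702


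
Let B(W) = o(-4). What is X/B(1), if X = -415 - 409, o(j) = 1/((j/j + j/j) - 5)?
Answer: 2472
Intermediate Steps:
o(j) = -⅓ (o(j) = 1/((1 + 1) - 5) = 1/(2 - 5) = 1/(-3) = -⅓)
B(W) = -⅓
X = -824
X/B(1) = -824/(-⅓) = -824*(-3) = 2472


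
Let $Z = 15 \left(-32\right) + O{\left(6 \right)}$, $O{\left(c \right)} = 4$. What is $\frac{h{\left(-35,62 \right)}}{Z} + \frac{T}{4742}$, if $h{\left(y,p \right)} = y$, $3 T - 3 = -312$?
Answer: $\frac{8353}{161228} \approx 0.051809$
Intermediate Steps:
$T = -103$ ($T = 1 + \frac{1}{3} \left(-312\right) = 1 - 104 = -103$)
$Z = -476$ ($Z = 15 \left(-32\right) + 4 = -480 + 4 = -476$)
$\frac{h{\left(-35,62 \right)}}{Z} + \frac{T}{4742} = - \frac{35}{-476} - \frac{103}{4742} = \left(-35\right) \left(- \frac{1}{476}\right) - \frac{103}{4742} = \frac{5}{68} - \frac{103}{4742} = \frac{8353}{161228}$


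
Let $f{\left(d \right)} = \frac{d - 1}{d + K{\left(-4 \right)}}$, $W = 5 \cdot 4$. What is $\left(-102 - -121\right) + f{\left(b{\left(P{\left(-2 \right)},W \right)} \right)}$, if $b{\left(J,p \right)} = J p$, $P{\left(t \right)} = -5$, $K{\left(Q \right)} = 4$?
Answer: $\frac{1925}{96} \approx 20.052$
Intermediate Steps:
$W = 20$
$f{\left(d \right)} = \frac{-1 + d}{4 + d}$ ($f{\left(d \right)} = \frac{d - 1}{d + 4} = \frac{-1 + d}{4 + d}$)
$\left(-102 - -121\right) + f{\left(b{\left(P{\left(-2 \right)},W \right)} \right)} = \left(-102 - -121\right) + \frac{-1 - 100}{4 - 100} = \left(-102 + 121\right) + \frac{-1 - 100}{4 - 100} = 19 + \frac{1}{-96} \left(-101\right) = 19 - - \frac{101}{96} = 19 + \frac{101}{96} = \frac{1925}{96}$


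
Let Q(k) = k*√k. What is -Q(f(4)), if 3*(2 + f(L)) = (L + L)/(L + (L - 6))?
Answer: 2*I*√6/9 ≈ 0.54433*I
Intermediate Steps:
f(L) = -2 + 2*L/(3*(-6 + 2*L)) (f(L) = -2 + ((L + L)/(L + (L - 6)))/3 = -2 + ((2*L)/(L + (-6 + L)))/3 = -2 + ((2*L)/(-6 + 2*L))/3 = -2 + (2*L/(-6 + 2*L))/3 = -2 + 2*L/(3*(-6 + 2*L)))
Q(k) = k^(3/2)
-Q(f(4)) = -((18 - 5*4)/(3*(-3 + 4)))^(3/2) = -((⅓)*(18 - 20)/1)^(3/2) = -((⅓)*1*(-2))^(3/2) = -(-⅔)^(3/2) = -(-2)*I*√6/9 = 2*I*√6/9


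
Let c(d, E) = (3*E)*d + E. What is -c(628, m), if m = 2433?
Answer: -4586205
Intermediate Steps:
c(d, E) = E + 3*E*d (c(d, E) = 3*E*d + E = E + 3*E*d)
-c(628, m) = -2433*(1 + 3*628) = -2433*(1 + 1884) = -2433*1885 = -1*4586205 = -4586205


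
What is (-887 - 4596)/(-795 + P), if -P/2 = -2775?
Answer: -5483/4755 ≈ -1.1531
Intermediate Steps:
P = 5550 (P = -2*(-2775) = 5550)
(-887 - 4596)/(-795 + P) = (-887 - 4596)/(-795 + 5550) = -5483/4755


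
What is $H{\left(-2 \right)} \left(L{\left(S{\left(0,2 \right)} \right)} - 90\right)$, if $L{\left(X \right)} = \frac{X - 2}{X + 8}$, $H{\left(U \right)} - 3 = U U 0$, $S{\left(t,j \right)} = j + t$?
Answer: $-270$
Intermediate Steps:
$H{\left(U \right)} = 3$ ($H{\left(U \right)} = 3 + U U 0 = 3 + U^{2} \cdot 0 = 3 + 0 = 3$)
$L{\left(X \right)} = \frac{-2 + X}{8 + X}$
$H{\left(-2 \right)} \left(L{\left(S{\left(0,2 \right)} \right)} - 90\right) = 3 \left(\frac{-2 + \left(2 + 0\right)}{8 + \left(2 + 0\right)} - 90\right) = 3 \left(\frac{-2 + 2}{8 + 2} - 90\right) = 3 \left(\frac{1}{10} \cdot 0 - 90\right) = 3 \left(0 - 90\right) = 3 \left(-90\right) = -270$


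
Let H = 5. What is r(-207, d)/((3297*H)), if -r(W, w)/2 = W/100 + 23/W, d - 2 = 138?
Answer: 1963/7418250 ≈ 0.00026462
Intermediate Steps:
d = 140 (d = 2 + 138 = 140)
r(W, w) = -46/W - W/50 (r(W, w) = -2*(W/100 + 23/W) = -2*(23/W + W/100) = -46/W - W/50)
r(-207, d)/((3297*H)) = (-46/(-207) - 1/50*(-207))/((3297*5)) = (-46*(-1/207) + 207/50)/16485 = (2/9 + 207/50)*(1/16485) = (1963/450)*(1/16485) = 1963/7418250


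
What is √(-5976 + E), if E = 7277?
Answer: √1301 ≈ 36.069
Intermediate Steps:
√(-5976 + E) = √(-5976 + 7277) = √1301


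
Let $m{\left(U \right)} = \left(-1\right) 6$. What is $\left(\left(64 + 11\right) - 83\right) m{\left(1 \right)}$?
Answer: $48$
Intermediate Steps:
$m{\left(U \right)} = -6$
$\left(\left(64 + 11\right) - 83\right) m{\left(1 \right)} = \left(\left(64 + 11\right) - 83\right) \left(-6\right) = \left(75 - 83\right) \left(-6\right) = \left(-8\right) \left(-6\right) = 48$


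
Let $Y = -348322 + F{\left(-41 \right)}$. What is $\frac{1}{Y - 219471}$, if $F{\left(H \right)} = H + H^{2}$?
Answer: $- \frac{1}{566153} \approx -1.7663 \cdot 10^{-6}$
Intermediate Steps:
$Y = -346682$ ($Y = -348322 - 41 \left(1 - 41\right) = -348322 - -1640 = -348322 + 1640 = -346682$)
$\frac{1}{Y - 219471} = \frac{1}{-346682 - 219471} = \frac{1}{-566153} = - \frac{1}{566153}$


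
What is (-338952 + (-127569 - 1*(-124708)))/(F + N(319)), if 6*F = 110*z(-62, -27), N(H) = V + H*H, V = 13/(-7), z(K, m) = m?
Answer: -2392691/708849 ≈ -3.3755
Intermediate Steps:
V = -13/7 (V = 13*(-⅐) = -13/7 ≈ -1.8571)
N(H) = -13/7 + H² (N(H) = -13/7 + H*H = -13/7 + H²)
F = -495 (F = (110*(-27))/6 = (⅙)*(-2970) = -495)
(-338952 + (-127569 - 1*(-124708)))/(F + N(319)) = (-338952 + (-127569 - 1*(-124708)))/(-495 + (-13/7 + 319²)) = (-338952 + (-127569 + 124708))/(-495 + (-13/7 + 101761)) = (-338952 - 2861)/(-495 + 712314/7) = -341813/708849/7 = -341813*7/708849 = -2392691/708849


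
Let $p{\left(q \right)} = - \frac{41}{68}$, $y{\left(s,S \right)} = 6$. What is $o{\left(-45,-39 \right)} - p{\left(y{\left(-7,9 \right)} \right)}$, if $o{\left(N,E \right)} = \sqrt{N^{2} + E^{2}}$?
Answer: $\frac{41}{68} + 3 \sqrt{394} \approx 60.151$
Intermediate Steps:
$p{\left(q \right)} = - \frac{41}{68}$ ($p{\left(q \right)} = \left(-41\right) \frac{1}{68} = - \frac{41}{68}$)
$o{\left(N,E \right)} = \sqrt{E^{2} + N^{2}}$
$o{\left(-45,-39 \right)} - p{\left(y{\left(-7,9 \right)} \right)} = \sqrt{\left(-39\right)^{2} + \left(-45\right)^{2}} - - \frac{41}{68} = \sqrt{1521 + 2025} + \frac{41}{68} = \sqrt{3546} + \frac{41}{68} = 3 \sqrt{394} + \frac{41}{68} = \frac{41}{68} + 3 \sqrt{394}$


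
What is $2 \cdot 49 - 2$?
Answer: $96$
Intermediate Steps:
$2 \cdot 49 - 2 = 98 - 2 = 96$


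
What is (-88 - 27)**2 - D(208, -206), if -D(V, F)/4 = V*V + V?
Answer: 187113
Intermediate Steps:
D(V, F) = -4*V - 4*V**2 (D(V, F) = -4*(V*V + V) = -4*(V**2 + V) = -4*(V + V**2) = -4*V - 4*V**2)
(-88 - 27)**2 - D(208, -206) = (-88 - 27)**2 - (-4)*208*(1 + 208) = (-115)**2 - (-4)*208*209 = 13225 - 1*(-173888) = 13225 + 173888 = 187113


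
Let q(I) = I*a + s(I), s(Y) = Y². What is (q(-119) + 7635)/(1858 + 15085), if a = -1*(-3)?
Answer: 21439/16943 ≈ 1.2654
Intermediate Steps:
a = 3
q(I) = I² + 3*I (q(I) = I*3 + I² = 3*I + I² = I² + 3*I)
(q(-119) + 7635)/(1858 + 15085) = (-119*(3 - 119) + 7635)/(1858 + 15085) = (-119*(-116) + 7635)/16943 = (13804 + 7635)*(1/16943) = 21439*(1/16943) = 21439/16943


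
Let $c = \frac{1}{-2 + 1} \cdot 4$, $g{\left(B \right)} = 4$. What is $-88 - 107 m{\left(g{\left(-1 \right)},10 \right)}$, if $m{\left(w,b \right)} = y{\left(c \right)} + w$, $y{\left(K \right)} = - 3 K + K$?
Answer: $-1372$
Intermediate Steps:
$c = -4$ ($c = \frac{1}{-1} \cdot 4 = \left(-1\right) 4 = -4$)
$y{\left(K \right)} = - 2 K$
$m{\left(w,b \right)} = 8 + w$ ($m{\left(w,b \right)} = \left(-2\right) \left(-4\right) + w = 8 + w$)
$-88 - 107 m{\left(g{\left(-1 \right)},10 \right)} = -88 - 107 \left(8 + 4\right) = -88 - 1284 = -1372$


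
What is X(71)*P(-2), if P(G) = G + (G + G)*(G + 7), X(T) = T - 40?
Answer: -682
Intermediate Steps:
X(T) = -40 + T
P(G) = G + 2*G*(7 + G) (P(G) = G + (2*G)*(7 + G) = G + 2*G*(7 + G))
X(71)*P(-2) = (-40 + 71)*(-2*(15 + 2*(-2))) = 31*(-2*(15 - 4)) = 31*(-2*11) = 31*(-22) = -682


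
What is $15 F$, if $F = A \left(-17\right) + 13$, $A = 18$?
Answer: $-4395$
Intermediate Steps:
$F = -293$ ($F = 18 \left(-17\right) + 13 = -306 + 13 = -293$)
$15 F = 15 \left(-293\right) = -4395$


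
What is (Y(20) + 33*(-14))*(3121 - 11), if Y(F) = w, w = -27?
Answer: -1520790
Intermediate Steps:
Y(F) = -27
(Y(20) + 33*(-14))*(3121 - 11) = (-27 + 33*(-14))*(3121 - 11) = (-27 - 462)*3110 = -489*3110 = -1520790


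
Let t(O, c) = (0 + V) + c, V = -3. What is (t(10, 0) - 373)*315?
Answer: -118440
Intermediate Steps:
t(O, c) = -3 + c (t(O, c) = (0 - 3) + c = -3 + c)
(t(10, 0) - 373)*315 = ((-3 + 0) - 373)*315 = (-3 - 373)*315 = -376*315 = -118440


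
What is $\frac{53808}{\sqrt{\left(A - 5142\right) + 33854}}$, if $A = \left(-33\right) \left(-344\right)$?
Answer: $\frac{3363 \sqrt{626}}{313} \approx 268.83$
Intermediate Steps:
$A = 11352$
$\frac{53808}{\sqrt{\left(A - 5142\right) + 33854}} = \frac{53808}{\sqrt{\left(11352 - 5142\right) + 33854}} = \frac{53808}{\sqrt{6210 + 33854}} = \frac{53808}{\sqrt{40064}} = \frac{53808}{8 \sqrt{626}} = 53808 \frac{\sqrt{626}}{5008} = \frac{3363 \sqrt{626}}{313}$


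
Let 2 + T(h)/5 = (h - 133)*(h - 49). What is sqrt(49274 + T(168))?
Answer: sqrt(70089) ≈ 264.74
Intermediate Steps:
T(h) = -10 + 5*(-133 + h)*(-49 + h) (T(h) = -10 + 5*((h - 133)*(h - 49)) = -10 + 5*((-133 + h)*(-49 + h)) = -10 + 5*(-133 + h)*(-49 + h))
sqrt(49274 + T(168)) = sqrt(49274 + (32575 - 910*168 + 5*168**2)) = sqrt(49274 + (32575 - 152880 + 5*28224)) = sqrt(49274 + (32575 - 152880 + 141120)) = sqrt(49274 + 20815) = sqrt(70089)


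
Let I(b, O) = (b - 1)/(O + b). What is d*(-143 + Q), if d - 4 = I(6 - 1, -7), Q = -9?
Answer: -304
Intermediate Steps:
I(b, O) = (-1 + b)/(O + b)
d = 2 (d = 4 + (-1 + (6 - 1))/(-7 + (6 - 1)) = 4 + (-1 + 5)/(-7 + 5) = 4 + 4/(-2) = 4 - 1/2*4 = 4 - 2 = 2)
d*(-143 + Q) = 2*(-143 - 9) = 2*(-152) = -304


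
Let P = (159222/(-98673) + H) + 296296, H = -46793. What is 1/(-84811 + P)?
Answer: 32891/5416831498 ≈ 6.0720e-6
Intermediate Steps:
P = 8206350099/32891 (P = (159222/(-98673) - 46793) + 296296 = (159222*(-1/98673) - 46793) + 296296 = (-53074/32891 - 46793) + 296296 = -1539121637/32891 + 296296 = 8206350099/32891 ≈ 2.4950e+5)
1/(-84811 + P) = 1/(-84811 + 8206350099/32891) = 1/(5416831498/32891) = 32891/5416831498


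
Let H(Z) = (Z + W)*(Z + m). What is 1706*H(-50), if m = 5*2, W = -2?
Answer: 3548480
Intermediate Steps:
m = 10
H(Z) = (-2 + Z)*(10 + Z) (H(Z) = (Z - 2)*(Z + 10) = (-2 + Z)*(10 + Z))
1706*H(-50) = 1706*(-20 + (-50)² + 8*(-50)) = 1706*(-20 + 2500 - 400) = 1706*2080 = 3548480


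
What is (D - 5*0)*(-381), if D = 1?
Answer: -381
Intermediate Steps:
(D - 5*0)*(-381) = (1 - 5*0)*(-381) = (1 + 0)*(-381) = 1*(-381) = -381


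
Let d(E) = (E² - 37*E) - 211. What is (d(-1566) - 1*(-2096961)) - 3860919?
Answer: 746129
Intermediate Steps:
d(E) = -211 + E² - 37*E
(d(-1566) - 1*(-2096961)) - 3860919 = ((-211 + (-1566)² - 37*(-1566)) - 1*(-2096961)) - 3860919 = ((-211 + 2452356 + 57942) + 2096961) - 3860919 = (2510087 + 2096961) - 3860919 = 4607048 - 3860919 = 746129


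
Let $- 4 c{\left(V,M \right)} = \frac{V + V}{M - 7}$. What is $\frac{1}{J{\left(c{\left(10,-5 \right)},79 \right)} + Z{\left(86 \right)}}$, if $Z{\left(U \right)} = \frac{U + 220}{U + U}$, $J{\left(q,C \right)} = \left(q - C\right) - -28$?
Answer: $- \frac{516}{25183} \approx -0.02049$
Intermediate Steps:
$c{\left(V,M \right)} = - \frac{V}{2 \left(-7 + M\right)}$ ($c{\left(V,M \right)} = - \frac{\left(V + V\right) \frac{1}{M - 7}}{4} = - \frac{2 V \frac{1}{-7 + M}}{4} = - \frac{V}{2 \left(-7 + M\right)}$)
$J{\left(q,C \right)} = 28 + q - C$ ($J{\left(q,C \right)} = \left(q - C\right) + 28 = 28 + q - C$)
$Z{\left(U \right)} = \frac{220 + U}{2 U}$
$\frac{1}{J{\left(c{\left(10,-5 \right)},79 \right)} + Z{\left(86 \right)}} = \frac{1}{\left(28 - \frac{10}{-14 + 2 \left(-5\right)} - 79\right) + \frac{220 + 86}{2 \cdot 86}} = \frac{1}{\left(28 - \frac{10}{-14 - 10} - 79\right) + \frac{1}{2} \cdot \frac{1}{86} \cdot 306} = \frac{1}{\left(28 - \frac{10}{-24} - 79\right) + \frac{153}{86}} = \frac{1}{\left(28 - 10 \left(- \frac{1}{24}\right) - 79\right) + \frac{153}{86}} = \frac{1}{\left(28 + \frac{5}{12} - 79\right) + \frac{153}{86}} = \frac{1}{- \frac{607}{12} + \frac{153}{86}} = \frac{1}{- \frac{25183}{516}} = - \frac{516}{25183}$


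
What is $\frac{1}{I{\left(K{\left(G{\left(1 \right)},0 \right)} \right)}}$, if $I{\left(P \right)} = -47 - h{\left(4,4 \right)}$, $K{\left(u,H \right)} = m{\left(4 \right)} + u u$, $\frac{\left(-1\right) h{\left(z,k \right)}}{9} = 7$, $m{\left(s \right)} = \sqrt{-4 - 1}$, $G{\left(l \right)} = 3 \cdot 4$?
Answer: $\frac{1}{16} \approx 0.0625$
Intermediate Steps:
$G{\left(l \right)} = 12$
$m{\left(s \right)} = i \sqrt{5}$ ($m{\left(s \right)} = \sqrt{-5} = i \sqrt{5}$)
$h{\left(z,k \right)} = -63$ ($h{\left(z,k \right)} = \left(-9\right) 7 = -63$)
$K{\left(u,H \right)} = u^{2} + i \sqrt{5}$ ($K{\left(u,H \right)} = i \sqrt{5} + u u = i \sqrt{5} + u^{2} = u^{2} + i \sqrt{5}$)
$I{\left(P \right)} = 16$ ($I{\left(P \right)} = -47 - -63 = -47 + 63 = 16$)
$\frac{1}{I{\left(K{\left(G{\left(1 \right)},0 \right)} \right)}} = \frac{1}{16}$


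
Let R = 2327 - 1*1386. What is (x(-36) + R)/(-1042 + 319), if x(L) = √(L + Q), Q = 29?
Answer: -941/723 - I*√7/723 ≈ -1.3015 - 0.0036594*I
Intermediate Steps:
R = 941 (R = 2327 - 1386 = 941)
x(L) = √(29 + L) (x(L) = √(L + 29) = √(29 + L))
(x(-36) + R)/(-1042 + 319) = (√(29 - 36) + 941)/(-1042 + 319) = (√(-7) + 941)/(-723) = (I*√7 + 941)*(-1/723) = (941 + I*√7)*(-1/723) = -941/723 - I*√7/723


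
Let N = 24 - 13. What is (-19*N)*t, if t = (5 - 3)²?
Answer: -836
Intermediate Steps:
N = 11
t = 4 (t = 2² = 4)
(-19*N)*t = -19*11*4 = -209*4 = -836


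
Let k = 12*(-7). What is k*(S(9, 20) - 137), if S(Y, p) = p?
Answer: 9828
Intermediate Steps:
k = -84
k*(S(9, 20) - 137) = -84*(20 - 137) = -84*(-117) = 9828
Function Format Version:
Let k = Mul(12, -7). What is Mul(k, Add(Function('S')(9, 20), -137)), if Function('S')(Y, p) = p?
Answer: 9828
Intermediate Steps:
k = -84
Mul(k, Add(Function('S')(9, 20), -137)) = Mul(-84, Add(20, -137)) = Mul(-84, -117) = 9828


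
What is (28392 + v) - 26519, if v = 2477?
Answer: 4350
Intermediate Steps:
(28392 + v) - 26519 = (28392 + 2477) - 26519 = 30869 - 26519 = 4350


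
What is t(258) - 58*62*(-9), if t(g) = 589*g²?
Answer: 39238560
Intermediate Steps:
t(258) - 58*62*(-9) = 589*258² - 58*62*(-9) = 589*66564 - 3596*(-9) = 39206196 + 32364 = 39238560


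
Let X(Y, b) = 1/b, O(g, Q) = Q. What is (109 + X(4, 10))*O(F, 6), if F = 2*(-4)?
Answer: 3273/5 ≈ 654.60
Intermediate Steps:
F = -8
(109 + X(4, 10))*O(F, 6) = (109 + 1/10)*6 = (109 + ⅒)*6 = (1091/10)*6 = 3273/5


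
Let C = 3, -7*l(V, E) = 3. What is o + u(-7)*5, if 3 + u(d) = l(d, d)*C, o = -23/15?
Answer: -2411/105 ≈ -22.962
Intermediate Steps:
o = -23/15 (o = -23*1/15 = -23/15 ≈ -1.5333)
l(V, E) = -3/7 (l(V, E) = -⅐*3 = -3/7)
u(d) = -30/7 (u(d) = -3 - 3/7*3 = -3 - 9/7 = -30/7)
o + u(-7)*5 = -23/15 - 30/7*5 = -23/15 - 150/7 = -2411/105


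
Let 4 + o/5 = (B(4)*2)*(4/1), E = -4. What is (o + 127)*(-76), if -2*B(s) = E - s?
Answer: -20292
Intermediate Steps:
B(s) = 2 + s/2 (B(s) = -(-4 - s)/2 = 2 + s/2)
o = 140 (o = -20 + 5*(((2 + (1/2)*4)*2)*(4/1)) = -20 + 5*(((2 + 2)*2)*(4*1)) = -20 + 5*((4*2)*4) = -20 + 5*(8*4) = -20 + 5*32 = -20 + 160 = 140)
(o + 127)*(-76) = (140 + 127)*(-76) = 267*(-76) = -20292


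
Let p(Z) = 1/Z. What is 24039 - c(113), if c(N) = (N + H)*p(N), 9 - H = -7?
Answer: 2716278/113 ≈ 24038.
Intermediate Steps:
H = 16 (H = 9 - 1*(-7) = 9 + 7 = 16)
c(N) = (16 + N)/N (c(N) = (N + 16)/N = (16 + N)/N)
24039 - c(113) = 24039 - (16 + 113)/113 = 24039 - 129/113 = 2716278/113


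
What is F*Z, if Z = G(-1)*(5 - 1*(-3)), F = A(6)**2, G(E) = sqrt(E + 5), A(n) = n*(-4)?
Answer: 9216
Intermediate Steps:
A(n) = -4*n
G(E) = sqrt(5 + E)
F = 576 (F = (-4*6)**2 = (-24)**2 = 576)
Z = 16 (Z = sqrt(5 - 1)*(5 - 1*(-3)) = sqrt(4)*(5 + 3) = 2*8 = 16)
F*Z = 576*16 = 9216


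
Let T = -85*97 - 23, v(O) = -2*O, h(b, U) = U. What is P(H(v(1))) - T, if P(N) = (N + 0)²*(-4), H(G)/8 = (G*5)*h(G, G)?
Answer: -94132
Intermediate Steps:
H(G) = 40*G² (H(G) = 8*((G*5)*G) = 8*((5*G)*G) = 8*(5*G²) = 40*G²)
P(N) = -4*N² (P(N) = N²*(-4) = -4*N²)
T = -8268 (T = -8245 - 23 = -8268)
P(H(v(1))) - T = -4*(40*(-2*1)²)² - 1*(-8268) = -4*(40*(-2)²)² + 8268 = -4*(40*4)² + 8268 = -4*160² + 8268 = -4*25600 + 8268 = -102400 + 8268 = -94132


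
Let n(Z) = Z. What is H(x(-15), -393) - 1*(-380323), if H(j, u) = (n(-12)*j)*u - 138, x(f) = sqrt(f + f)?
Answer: 380185 + 4716*I*sqrt(30) ≈ 3.8019e+5 + 25831.0*I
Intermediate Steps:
x(f) = sqrt(2)*sqrt(f) (x(f) = sqrt(2*f) = sqrt(2)*sqrt(f))
H(j, u) = -138 - 12*j*u (H(j, u) = (-12*j)*u - 138 = -12*j*u - 138 = -138 - 12*j*u)
H(x(-15), -393) - 1*(-380323) = (-138 - 12*sqrt(2)*sqrt(-15)*(-393)) - 1*(-380323) = (-138 - 12*sqrt(2)*(I*sqrt(15))*(-393)) + 380323 = (-138 - 12*I*sqrt(30)*(-393)) + 380323 = (-138 + 4716*I*sqrt(30)) + 380323 = 380185 + 4716*I*sqrt(30)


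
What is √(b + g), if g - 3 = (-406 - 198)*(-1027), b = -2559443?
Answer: 2*I*√484783 ≈ 1392.5*I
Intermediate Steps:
g = 620311 (g = 3 + (-406 - 198)*(-1027) = 3 - 604*(-1027) = 3 + 620308 = 620311)
√(b + g) = √(-2559443 + 620311) = √(-1939132) = 2*I*√484783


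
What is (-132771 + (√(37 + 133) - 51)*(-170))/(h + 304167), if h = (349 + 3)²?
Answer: -124101/428071 - 170*√170/428071 ≈ -0.29509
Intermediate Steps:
h = 123904 (h = 352² = 123904)
(-132771 + (√(37 + 133) - 51)*(-170))/(h + 304167) = (-132771 + (√(37 + 133) - 51)*(-170))/(123904 + 304167) = (-132771 + (√170 - 51)*(-170))/428071 = (-132771 + (-51 + √170)*(-170))*(1/428071) = (-132771 + (8670 - 170*√170))*(1/428071) = (-124101 - 170*√170)*(1/428071) = -124101/428071 - 170*√170/428071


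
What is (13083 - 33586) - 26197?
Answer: -46700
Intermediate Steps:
(13083 - 33586) - 26197 = -20503 - 26197 = -46700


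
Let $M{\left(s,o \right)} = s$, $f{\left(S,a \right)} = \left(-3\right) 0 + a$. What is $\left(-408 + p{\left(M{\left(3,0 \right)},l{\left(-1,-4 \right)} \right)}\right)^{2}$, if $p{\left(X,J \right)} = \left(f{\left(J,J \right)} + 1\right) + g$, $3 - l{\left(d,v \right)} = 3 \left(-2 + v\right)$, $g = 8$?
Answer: $142884$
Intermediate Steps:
$f{\left(S,a \right)} = a$ ($f{\left(S,a \right)} = 0 + a = a$)
$l{\left(d,v \right)} = 9 - 3 v$ ($l{\left(d,v \right)} = 3 - 3 \left(-2 + v\right) = 3 - \left(-6 + 3 v\right) = 9 - 3 v$)
$p{\left(X,J \right)} = 9 + J$ ($p{\left(X,J \right)} = \left(J + 1\right) + 8 = \left(1 + J\right) + 8 = 9 + J$)
$\left(-408 + p{\left(M{\left(3,0 \right)},l{\left(-1,-4 \right)} \right)}\right)^{2} = \left(-408 + \left(9 + \left(9 - -12\right)\right)\right)^{2} = \left(-408 + \left(9 + \left(9 + 12\right)\right)\right)^{2} = \left(-408 + \left(9 + 21\right)\right)^{2} = \left(-408 + 30\right)^{2} = \left(-378\right)^{2} = 142884$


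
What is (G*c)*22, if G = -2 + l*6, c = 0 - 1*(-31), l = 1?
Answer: 2728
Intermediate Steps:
c = 31 (c = 0 + 31 = 31)
G = 4 (G = -2 + 1*6 = -2 + 6 = 4)
(G*c)*22 = (4*31)*22 = 124*22 = 2728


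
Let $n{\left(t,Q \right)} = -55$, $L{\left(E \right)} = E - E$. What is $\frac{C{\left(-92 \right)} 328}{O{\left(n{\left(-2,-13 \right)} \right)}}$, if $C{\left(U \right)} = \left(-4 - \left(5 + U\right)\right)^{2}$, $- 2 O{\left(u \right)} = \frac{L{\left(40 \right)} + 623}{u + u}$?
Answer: $\frac{497110240}{623} \approx 7.9793 \cdot 10^{5}$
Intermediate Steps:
$L{\left(E \right)} = 0$
$O{\left(u \right)} = - \frac{623}{4 u}$ ($O{\left(u \right)} = - \frac{\left(0 + 623\right) \frac{1}{u + u}}{2} = - \frac{623 \frac{1}{2 u}}{2} = - \frac{\frac{623}{2} \frac{1}{u}}{2} = - \frac{623}{4 u}$)
$C{\left(U \right)} = \left(-9 - U\right)^{2}$
$\frac{C{\left(-92 \right)} 328}{O{\left(n{\left(-2,-13 \right)} \right)}} = \frac{\left(9 - 92\right)^{2} \cdot 328}{\left(- \frac{623}{4}\right) \frac{1}{-55}} = \frac{\left(-83\right)^{2} \cdot 328}{\left(- \frac{623}{4}\right) \left(- \frac{1}{55}\right)} = \frac{6889 \cdot 328}{\frac{623}{220}} = 2259592 \cdot \frac{220}{623} = \frac{497110240}{623}$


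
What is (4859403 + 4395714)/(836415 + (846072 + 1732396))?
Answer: 9255117/3414883 ≈ 2.7102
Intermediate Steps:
(4859403 + 4395714)/(836415 + (846072 + 1732396)) = 9255117/(836415 + 2578468) = 9255117/3414883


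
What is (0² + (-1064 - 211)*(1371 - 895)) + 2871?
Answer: -604029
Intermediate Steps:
(0² + (-1064 - 211)*(1371 - 895)) + 2871 = (0 - 1275*476) + 2871 = (0 - 606900) + 2871 = -606900 + 2871 = -604029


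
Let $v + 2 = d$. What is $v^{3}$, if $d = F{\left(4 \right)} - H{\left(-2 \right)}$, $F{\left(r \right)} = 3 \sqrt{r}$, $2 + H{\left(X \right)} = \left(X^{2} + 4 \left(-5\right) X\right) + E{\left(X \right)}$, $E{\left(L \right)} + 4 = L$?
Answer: $-32768$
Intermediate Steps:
$E{\left(L \right)} = -4 + L$
$H{\left(X \right)} = -6 + X^{2} - 19 X$ ($H{\left(X \right)} = -2 + \left(\left(X^{2} + 4 \left(-5\right) X\right) + \left(-4 + X\right)\right) = -2 + \left(\left(X^{2} - 20 X\right) + \left(-4 + X\right)\right) = -2 - \left(4 - X^{2} + 19 X\right) = -6 + X^{2} - 19 X$)
$d = -30$ ($d = 3 \sqrt{4} - \left(-6 + \left(-2\right)^{2} - -38\right) = 3 \cdot 2 - \left(-6 + 4 + 38\right) = 6 - 36 = -30$)
$v = -32$ ($v = -2 - 30 = -32$)
$v^{3} = \left(-32\right)^{3} = -32768$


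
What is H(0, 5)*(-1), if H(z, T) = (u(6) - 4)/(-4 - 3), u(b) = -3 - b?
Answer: -13/7 ≈ -1.8571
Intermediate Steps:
H(z, T) = 13/7 (H(z, T) = ((-3 - 1*6) - 4)/(-4 - 3) = ((-3 - 6) - 4)/(-7) = (-9 - 4)*(-⅐) = -13*(-⅐) = 13/7)
H(0, 5)*(-1) = (13/7)*(-1) = -13/7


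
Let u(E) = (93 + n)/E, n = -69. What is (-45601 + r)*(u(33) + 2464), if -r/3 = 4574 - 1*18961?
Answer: -66153280/11 ≈ -6.0139e+6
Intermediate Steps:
r = 43161 (r = -3*(4574 - 1*18961) = -3*(4574 - 18961) = -3*(-14387) = 43161)
u(E) = 24/E (u(E) = (93 - 69)/E = 24/E)
(-45601 + r)*(u(33) + 2464) = (-45601 + 43161)*(24/33 + 2464) = -2440*(24*(1/33) + 2464) = -2440*(8/11 + 2464) = -2440*27112/11 = -66153280/11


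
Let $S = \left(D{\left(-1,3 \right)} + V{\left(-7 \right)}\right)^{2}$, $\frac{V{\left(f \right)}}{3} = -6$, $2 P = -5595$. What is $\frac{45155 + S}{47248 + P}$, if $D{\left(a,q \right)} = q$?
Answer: $\frac{90760}{88901} \approx 1.0209$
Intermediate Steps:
$P = - \frac{5595}{2}$ ($P = \frac{1}{2} \left(-5595\right) = - \frac{5595}{2} \approx -2797.5$)
$V{\left(f \right)} = -18$ ($V{\left(f \right)} = 3 \left(-6\right) = -18$)
$S = 225$ ($S = \left(3 - 18\right)^{2} = \left(-15\right)^{2} = 225$)
$\frac{45155 + S}{47248 + P} = \frac{45155 + 225}{47248 - \frac{5595}{2}} = \frac{45380}{\frac{88901}{2}} = 45380 \cdot \frac{2}{88901} = \frac{90760}{88901}$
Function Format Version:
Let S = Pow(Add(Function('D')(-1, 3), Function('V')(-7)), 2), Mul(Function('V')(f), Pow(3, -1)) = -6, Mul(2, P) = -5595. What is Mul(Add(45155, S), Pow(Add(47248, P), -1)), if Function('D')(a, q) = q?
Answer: Rational(90760, 88901) ≈ 1.0209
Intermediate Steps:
P = Rational(-5595, 2) (P = Mul(Rational(1, 2), -5595) = Rational(-5595, 2) ≈ -2797.5)
Function('V')(f) = -18 (Function('V')(f) = Mul(3, -6) = -18)
S = 225 (S = Pow(Add(3, -18), 2) = Pow(-15, 2) = 225)
Mul(Add(45155, S), Pow(Add(47248, P), -1)) = Mul(Add(45155, 225), Pow(Add(47248, Rational(-5595, 2)), -1)) = Mul(45380, Pow(Rational(88901, 2), -1)) = Mul(45380, Rational(2, 88901)) = Rational(90760, 88901)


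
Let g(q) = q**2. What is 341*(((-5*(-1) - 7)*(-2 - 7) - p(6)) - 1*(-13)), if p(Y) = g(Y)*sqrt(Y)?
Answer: 10571 - 12276*sqrt(6) ≈ -19499.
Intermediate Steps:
p(Y) = Y**(5/2) (p(Y) = Y**2*sqrt(Y) = Y**(5/2))
341*(((-5*(-1) - 7)*(-2 - 7) - p(6)) - 1*(-13)) = 341*(((-5*(-1) - 7)*(-2 - 7) - 6**(5/2)) - 1*(-13)) = 341*(((5 - 7)*(-9) - 36*sqrt(6)) + 13) = 341*((-2*(-9) - 36*sqrt(6)) + 13) = 341*((18 - 36*sqrt(6)) + 13) = 341*(31 - 36*sqrt(6)) = 10571 - 12276*sqrt(6)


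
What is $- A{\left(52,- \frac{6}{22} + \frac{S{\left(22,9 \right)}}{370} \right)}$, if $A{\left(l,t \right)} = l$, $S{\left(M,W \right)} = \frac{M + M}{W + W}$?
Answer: $-52$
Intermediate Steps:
$S{\left(M,W \right)} = \frac{M}{W}$ ($S{\left(M,W \right)} = \frac{2 M}{2 W} = 2 M \frac{1}{2 W} = \frac{M}{W}$)
$- A{\left(52,- \frac{6}{22} + \frac{S{\left(22,9 \right)}}{370} \right)} = \left(-1\right) 52 = -52$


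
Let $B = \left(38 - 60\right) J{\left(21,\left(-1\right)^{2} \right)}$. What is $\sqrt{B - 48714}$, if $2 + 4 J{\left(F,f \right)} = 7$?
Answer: $\frac{i \sqrt{194966}}{2} \approx 220.77 i$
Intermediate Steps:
$J{\left(F,f \right)} = \frac{5}{4}$ ($J{\left(F,f \right)} = - \frac{1}{2} + \frac{1}{4} \cdot 7 = - \frac{1}{2} + \frac{7}{4} = \frac{5}{4}$)
$B = - \frac{55}{2}$ ($B = \left(38 - 60\right) \frac{5}{4} = \left(-22\right) \frac{5}{4} = - \frac{55}{2} \approx -27.5$)
$\sqrt{B - 48714} = \sqrt{- \frac{55}{2} - 48714} = \sqrt{- \frac{97483}{2}} = \frac{i \sqrt{194966}}{2}$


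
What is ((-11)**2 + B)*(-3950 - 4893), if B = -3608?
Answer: 30835541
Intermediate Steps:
((-11)**2 + B)*(-3950 - 4893) = ((-11)**2 - 3608)*(-3950 - 4893) = (121 - 3608)*(-8843) = -3487*(-8843) = 30835541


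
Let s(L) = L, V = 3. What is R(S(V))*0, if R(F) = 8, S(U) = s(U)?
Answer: 0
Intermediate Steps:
S(U) = U
R(S(V))*0 = 8*0 = 0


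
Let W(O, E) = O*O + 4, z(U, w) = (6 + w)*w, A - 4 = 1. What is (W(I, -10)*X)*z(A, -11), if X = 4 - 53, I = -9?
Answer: -229075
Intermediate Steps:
A = 5 (A = 4 + 1 = 5)
z(U, w) = w*(6 + w)
W(O, E) = 4 + O**2 (W(O, E) = O**2 + 4 = 4 + O**2)
X = -49
(W(I, -10)*X)*z(A, -11) = ((4 + (-9)**2)*(-49))*(-11*(6 - 11)) = ((4 + 81)*(-49))*(-11*(-5)) = (85*(-49))*55 = -4165*55 = -229075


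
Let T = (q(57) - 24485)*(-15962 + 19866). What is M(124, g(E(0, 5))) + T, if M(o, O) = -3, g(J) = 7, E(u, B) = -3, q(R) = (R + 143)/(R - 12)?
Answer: -860148827/9 ≈ -9.5572e+7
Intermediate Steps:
q(R) = (143 + R)/(-12 + R)
T = -860148800/9 (T = ((143 + 57)/(-12 + 57) - 24485)*(-15962 + 19866) = (200/45 - 24485)*3904 = ((1/45)*200 - 24485)*3904 = (40/9 - 24485)*3904 = -220325/9*3904 = -860148800/9 ≈ -9.5572e+7)
M(124, g(E(0, 5))) + T = -3 - 860148800/9 = -860148827/9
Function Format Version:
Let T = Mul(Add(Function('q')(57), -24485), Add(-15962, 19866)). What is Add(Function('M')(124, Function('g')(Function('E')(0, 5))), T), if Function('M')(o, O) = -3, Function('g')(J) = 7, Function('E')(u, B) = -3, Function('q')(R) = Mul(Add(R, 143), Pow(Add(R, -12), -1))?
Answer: Rational(-860148827, 9) ≈ -9.5572e+7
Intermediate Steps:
Function('q')(R) = Mul(Pow(Add(-12, R), -1), Add(143, R)) (Function('q')(R) = Mul(Add(143, R), Pow(Add(-12, R), -1)) = Mul(Pow(Add(-12, R), -1), Add(143, R)))
T = Rational(-860148800, 9) (T = Mul(Add(Mul(Pow(Add(-12, 57), -1), Add(143, 57)), -24485), Add(-15962, 19866)) = Mul(Add(Mul(Pow(45, -1), 200), -24485), 3904) = Mul(Add(Mul(Rational(1, 45), 200), -24485), 3904) = Mul(Add(Rational(40, 9), -24485), 3904) = Mul(Rational(-220325, 9), 3904) = Rational(-860148800, 9) ≈ -9.5572e+7)
Add(Function('M')(124, Function('g')(Function('E')(0, 5))), T) = Add(-3, Rational(-860148800, 9)) = Rational(-860148827, 9)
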